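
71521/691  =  71521/691 = 103.50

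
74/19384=37/9692= 0.00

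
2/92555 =2/92555 = 0.00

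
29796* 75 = 2234700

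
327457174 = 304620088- - 22837086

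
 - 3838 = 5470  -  9308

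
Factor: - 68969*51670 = -3563628230 = - 2^1 * 5^1*17^1*4057^1*5167^1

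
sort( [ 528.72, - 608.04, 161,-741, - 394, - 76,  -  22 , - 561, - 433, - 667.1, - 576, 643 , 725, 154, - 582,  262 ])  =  [ - 741, - 667.1, - 608.04, - 582, - 576,-561, - 433, - 394, - 76, -22,154,161, 262,528.72, 643 , 725 ]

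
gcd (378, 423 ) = 9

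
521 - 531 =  - 10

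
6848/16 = 428 = 428.00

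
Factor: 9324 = 2^2*3^2 * 7^1*37^1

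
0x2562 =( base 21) 10ef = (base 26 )E42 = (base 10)9570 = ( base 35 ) 7SF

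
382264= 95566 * 4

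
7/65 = 7/65 =0.11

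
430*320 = 137600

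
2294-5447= - 3153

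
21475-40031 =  - 18556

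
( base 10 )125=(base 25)50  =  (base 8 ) 175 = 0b1111101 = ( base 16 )7D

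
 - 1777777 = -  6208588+4430811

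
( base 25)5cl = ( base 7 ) 13022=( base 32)3BM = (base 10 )3446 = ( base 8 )6566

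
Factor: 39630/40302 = 3^(  -  1)*5^1 * 1321^1*2239^ ( - 1) = 6605/6717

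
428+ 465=893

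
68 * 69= 4692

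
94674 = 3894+90780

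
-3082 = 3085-6167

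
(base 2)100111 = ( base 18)23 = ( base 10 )39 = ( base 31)18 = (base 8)47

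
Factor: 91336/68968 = 49/37 = 7^2*37^(-1)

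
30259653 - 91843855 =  - 61584202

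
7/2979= 7/2979 = 0.00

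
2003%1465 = 538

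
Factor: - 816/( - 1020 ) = 4/5 = 2^2*5^ (-1)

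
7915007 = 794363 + 7120644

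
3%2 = 1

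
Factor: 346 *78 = 2^2*3^1*13^1 * 173^1=26988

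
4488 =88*51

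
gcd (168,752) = 8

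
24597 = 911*27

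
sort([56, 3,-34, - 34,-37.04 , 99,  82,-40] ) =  [ - 40,-37.04,- 34,  -  34, 3,56, 82,99 ]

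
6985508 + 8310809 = 15296317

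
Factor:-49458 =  - 2^1 * 3^1*8243^1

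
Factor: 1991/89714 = 2^( - 1 )*11^1*31^( - 1 ) * 181^1 *1447^( - 1) 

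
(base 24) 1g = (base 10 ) 40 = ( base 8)50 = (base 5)130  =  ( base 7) 55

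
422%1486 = 422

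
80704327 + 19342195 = 100046522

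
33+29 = 62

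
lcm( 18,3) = 18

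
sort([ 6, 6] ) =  [6, 6]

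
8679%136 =111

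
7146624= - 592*( - 12072)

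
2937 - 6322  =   - 3385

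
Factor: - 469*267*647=-3^1 * 7^1*67^1*89^1*647^1 = -81019281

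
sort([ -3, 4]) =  [ - 3, 4 ] 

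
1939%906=127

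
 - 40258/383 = -106 + 340/383  =  - 105.11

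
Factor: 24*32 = 768=2^8*3^1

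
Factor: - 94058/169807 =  - 262/473=-2^1*11^( - 1)*43^( - 1 )*131^1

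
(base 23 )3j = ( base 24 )3G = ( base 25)3d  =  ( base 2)1011000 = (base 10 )88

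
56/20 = 2+4/5 = 2.80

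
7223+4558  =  11781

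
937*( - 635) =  - 594995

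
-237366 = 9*(- 26374 )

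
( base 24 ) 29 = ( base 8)71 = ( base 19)30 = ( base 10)57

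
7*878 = 6146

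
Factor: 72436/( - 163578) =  - 2^1*3^(-1 ) * 7^1*13^1 * 137^( - 1 ) =- 182/411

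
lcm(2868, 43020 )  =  43020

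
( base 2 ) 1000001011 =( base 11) 436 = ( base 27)ja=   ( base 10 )523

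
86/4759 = 86/4759= 0.02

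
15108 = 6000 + 9108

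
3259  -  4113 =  - 854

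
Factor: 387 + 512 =29^1*31^1 = 899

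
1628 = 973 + 655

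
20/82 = 10/41 = 0.24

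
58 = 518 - 460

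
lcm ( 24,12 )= 24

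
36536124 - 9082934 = 27453190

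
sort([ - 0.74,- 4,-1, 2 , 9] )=[ - 4, - 1,-0.74,2,9] 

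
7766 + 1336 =9102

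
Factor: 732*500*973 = 356118000 = 2^4*3^1*5^3 *7^1*61^1 * 139^1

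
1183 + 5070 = 6253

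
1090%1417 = 1090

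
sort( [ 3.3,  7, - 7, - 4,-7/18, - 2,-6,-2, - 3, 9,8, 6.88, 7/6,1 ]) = [ - 7,-6, - 4, - 3, - 2, - 2, - 7/18, 1, 7/6, 3.3, 6.88, 7, 8 , 9 ]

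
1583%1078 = 505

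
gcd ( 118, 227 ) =1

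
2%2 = 0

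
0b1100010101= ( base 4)30111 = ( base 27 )126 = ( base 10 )789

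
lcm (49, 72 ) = 3528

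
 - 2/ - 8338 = 1/4169 =0.00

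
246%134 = 112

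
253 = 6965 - 6712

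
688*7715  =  5307920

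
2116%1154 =962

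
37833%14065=9703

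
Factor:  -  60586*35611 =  - 2^1* 149^1 * 239^1*30293^1=- 2157528046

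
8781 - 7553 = 1228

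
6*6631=39786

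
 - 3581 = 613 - 4194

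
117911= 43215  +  74696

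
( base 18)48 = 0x50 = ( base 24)38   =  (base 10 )80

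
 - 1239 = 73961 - 75200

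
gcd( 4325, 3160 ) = 5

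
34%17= 0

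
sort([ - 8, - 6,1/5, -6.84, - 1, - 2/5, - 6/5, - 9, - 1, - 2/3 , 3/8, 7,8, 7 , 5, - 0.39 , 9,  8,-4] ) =[ - 9, - 8, - 6.84, - 6,-4,- 6/5, -1, - 1, - 2/3, -2/5,-0.39, 1/5 , 3/8,  5, 7, 7, 8, 8 , 9]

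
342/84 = 4+1/14 = 4.07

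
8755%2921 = 2913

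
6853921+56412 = 6910333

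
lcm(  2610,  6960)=20880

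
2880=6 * 480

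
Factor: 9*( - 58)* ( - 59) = 2^1*3^2*29^1*59^1 = 30798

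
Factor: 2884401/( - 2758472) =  - 2^(-3)*3^2*13^1 * 89^1*277^1*499^( - 1 )*691^ ( -1 ) 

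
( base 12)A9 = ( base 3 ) 11210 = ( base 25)54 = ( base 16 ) 81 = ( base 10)129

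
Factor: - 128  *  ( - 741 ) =2^7*3^1*13^1 * 19^1 = 94848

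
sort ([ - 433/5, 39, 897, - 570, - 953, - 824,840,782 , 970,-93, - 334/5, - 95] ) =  [  -  953,-824 , - 570 , - 95, - 93,-433/5,-334/5,  39,782,840, 897  ,  970] 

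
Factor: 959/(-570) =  - 2^( - 1)*3^( - 1)*5^( - 1)*7^1*19^(  -  1 )*137^1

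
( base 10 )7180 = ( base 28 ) 94c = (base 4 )1300030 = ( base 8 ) 16014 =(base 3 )100211221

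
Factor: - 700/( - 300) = 7/3 = 3^(-1 )*7^1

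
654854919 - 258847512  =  396007407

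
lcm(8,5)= 40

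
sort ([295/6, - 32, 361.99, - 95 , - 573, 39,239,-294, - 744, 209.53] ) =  [ - 744,  -  573, - 294, - 95, - 32, 39, 295/6, 209.53,239, 361.99 ] 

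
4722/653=4722/653 = 7.23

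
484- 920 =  - 436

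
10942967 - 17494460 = -6551493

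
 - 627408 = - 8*78426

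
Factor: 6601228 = 2^2*199^1*8293^1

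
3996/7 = 3996/7 = 570.86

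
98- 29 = 69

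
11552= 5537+6015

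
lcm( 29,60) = 1740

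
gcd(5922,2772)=126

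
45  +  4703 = 4748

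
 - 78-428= -506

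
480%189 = 102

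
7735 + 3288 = 11023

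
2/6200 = 1/3100=   0.00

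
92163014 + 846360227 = 938523241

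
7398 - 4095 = 3303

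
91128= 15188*6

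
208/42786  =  104/21393 = 0.00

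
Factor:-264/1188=-2/9 = -2^1 * 3^(  -  2)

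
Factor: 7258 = 2^1 * 19^1*191^1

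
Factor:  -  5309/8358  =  -2^( - 1)*3^( - 1)*7^(- 1 )*199^ (-1)*5309^1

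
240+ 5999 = 6239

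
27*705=19035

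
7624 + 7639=15263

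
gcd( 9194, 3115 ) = 1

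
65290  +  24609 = 89899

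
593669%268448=56773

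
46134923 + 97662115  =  143797038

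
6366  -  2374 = 3992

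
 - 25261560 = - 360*70171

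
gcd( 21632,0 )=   21632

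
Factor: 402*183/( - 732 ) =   -  2^(- 1)*3^1*67^1 = -201/2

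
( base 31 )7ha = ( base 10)7264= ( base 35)5WJ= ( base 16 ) 1C60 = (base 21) G9J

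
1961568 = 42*46704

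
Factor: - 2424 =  - 2^3*3^1*101^1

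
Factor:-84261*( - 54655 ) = 4605284955 = 3^1*5^1*17^1*643^1 * 28087^1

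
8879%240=239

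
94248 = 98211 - 3963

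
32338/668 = 16169/334 = 48.41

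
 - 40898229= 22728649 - 63626878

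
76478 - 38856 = 37622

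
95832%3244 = 1756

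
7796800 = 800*9746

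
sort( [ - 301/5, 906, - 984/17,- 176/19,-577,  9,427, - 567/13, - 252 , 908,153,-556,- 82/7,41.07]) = [ - 577, - 556, - 252, - 301/5, - 984/17, - 567/13,-82/7, - 176/19, 9,41.07, 153 , 427 , 906, 908]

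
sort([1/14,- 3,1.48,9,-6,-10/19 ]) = [-6,-3, - 10/19, 1/14 , 1.48, 9]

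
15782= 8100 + 7682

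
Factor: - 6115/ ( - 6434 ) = 2^( - 1 )* 5^1* 1223^1*3217^( - 1 ) 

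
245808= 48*5121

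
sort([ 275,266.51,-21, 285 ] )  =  [ - 21, 266.51,275, 285 ]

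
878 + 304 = 1182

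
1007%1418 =1007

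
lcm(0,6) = 0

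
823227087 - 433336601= 389890486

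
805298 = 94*8567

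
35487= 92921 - 57434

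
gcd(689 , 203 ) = 1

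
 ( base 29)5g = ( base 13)c5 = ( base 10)161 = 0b10100001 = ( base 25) 6b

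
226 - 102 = 124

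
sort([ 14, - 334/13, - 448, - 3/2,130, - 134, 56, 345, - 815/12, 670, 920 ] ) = [ - 448, - 134,-815/12, - 334/13,-3/2,  14, 56, 130,345, 670,920] 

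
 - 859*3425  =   - 2942075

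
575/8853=575/8853 = 0.06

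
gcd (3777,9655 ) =1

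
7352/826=3676/413 = 8.90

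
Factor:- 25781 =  - 7^1* 29^1*127^1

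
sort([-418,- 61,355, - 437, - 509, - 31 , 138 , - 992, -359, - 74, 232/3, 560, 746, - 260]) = [ - 992, - 509,-437, - 418, - 359, - 260,  -  74, - 61,-31, 232/3, 138,355, 560, 746 ]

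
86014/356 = 241 + 109/178=241.61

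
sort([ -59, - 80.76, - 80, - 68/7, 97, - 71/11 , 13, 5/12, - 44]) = [- 80.76 , - 80, - 59, - 44, - 68/7, - 71/11, 5/12,13, 97 ]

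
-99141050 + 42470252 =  - 56670798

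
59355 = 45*1319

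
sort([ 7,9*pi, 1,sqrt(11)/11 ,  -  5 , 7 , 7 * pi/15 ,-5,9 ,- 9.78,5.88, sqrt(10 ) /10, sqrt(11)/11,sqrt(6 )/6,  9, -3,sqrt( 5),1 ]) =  [-9.78, - 5, -5,-3 , sqrt(11)/11,sqrt(11)/11, sqrt( 10)/10,sqrt( 6 )/6,1, 1,7*pi/15,sqrt(5),5.88,7,  7,9 , 9,9*pi ]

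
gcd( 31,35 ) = 1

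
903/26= 34 + 19/26=34.73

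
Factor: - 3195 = -3^2 * 5^1*71^1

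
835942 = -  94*( - 8893)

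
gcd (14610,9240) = 30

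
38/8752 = 19/4376  =  0.00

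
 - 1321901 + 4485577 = 3163676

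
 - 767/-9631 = 767/9631 = 0.08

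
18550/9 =18550/9 = 2061.11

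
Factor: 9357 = 3^1*3119^1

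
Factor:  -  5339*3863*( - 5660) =116734992620 = 2^2 * 5^1 * 19^1*281^1*283^1*3863^1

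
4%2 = 0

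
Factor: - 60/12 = -5 = - 5^1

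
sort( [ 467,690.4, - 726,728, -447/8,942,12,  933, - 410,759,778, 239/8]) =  [ - 726, - 410, - 447/8,12,239/8,467, 690.4,728,759 , 778,933,942 ]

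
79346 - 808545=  - 729199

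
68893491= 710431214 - 641537723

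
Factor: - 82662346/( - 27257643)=2^1*3^( - 2 )*7^( - 1) * 13^1*  367^1*8663^1*432661^( - 1 ) 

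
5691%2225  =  1241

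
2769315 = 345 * 8027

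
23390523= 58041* 403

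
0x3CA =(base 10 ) 970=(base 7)2554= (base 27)18P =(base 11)802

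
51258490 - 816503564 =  - 765245074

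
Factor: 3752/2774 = 2^2*7^1*19^(  -  1)*67^1*73^( -1 ) = 1876/1387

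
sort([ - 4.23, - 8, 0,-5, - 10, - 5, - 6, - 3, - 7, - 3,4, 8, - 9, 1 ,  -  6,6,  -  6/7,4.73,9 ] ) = [- 10, - 9, - 8, - 7,  -  6, - 6, - 5, - 5 , - 4.23 ,- 3, - 3,-6/7, 0,1,4,4.73,6,8,  9]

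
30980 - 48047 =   -  17067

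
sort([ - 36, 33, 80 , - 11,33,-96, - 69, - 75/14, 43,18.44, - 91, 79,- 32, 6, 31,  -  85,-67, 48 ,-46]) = [ - 96,-91, - 85 , - 69, - 67, - 46, - 36, - 32, - 11 ,-75/14,6 , 18.44,31, 33,33,43 , 48 , 79, 80]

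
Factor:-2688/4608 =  - 7/12 = - 2^(-2)*3^( - 1 )*7^1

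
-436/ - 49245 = 436/49245 = 0.01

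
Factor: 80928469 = 79^1*1024411^1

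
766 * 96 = 73536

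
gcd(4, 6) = 2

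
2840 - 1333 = 1507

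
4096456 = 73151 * 56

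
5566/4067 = 5566/4067  =  1.37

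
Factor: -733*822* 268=  -  2^3 *3^1*67^1*137^1*733^1 = - 161476968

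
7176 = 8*897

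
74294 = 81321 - 7027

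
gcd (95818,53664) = 2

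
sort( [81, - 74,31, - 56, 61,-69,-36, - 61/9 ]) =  [ - 74, -69, - 56, - 36, - 61/9, 31,61, 81] 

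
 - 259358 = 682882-942240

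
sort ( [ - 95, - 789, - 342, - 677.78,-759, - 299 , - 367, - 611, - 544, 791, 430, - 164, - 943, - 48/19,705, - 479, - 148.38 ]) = [ - 943, - 789,  -  759, - 677.78, - 611, - 544, - 479, - 367,-342, - 299, - 164, - 148.38,  -  95,-48/19,430,705,791]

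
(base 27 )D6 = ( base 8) 545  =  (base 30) br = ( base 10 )357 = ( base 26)DJ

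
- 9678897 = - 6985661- 2693236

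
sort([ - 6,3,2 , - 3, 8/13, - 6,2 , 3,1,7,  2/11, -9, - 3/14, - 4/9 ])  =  [-9, - 6,- 6, - 3,  -  4/9, - 3/14,  2/11  ,  8/13, 1, 2,  2, 3, 3,7]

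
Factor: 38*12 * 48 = 2^7 * 3^2 * 19^1 = 21888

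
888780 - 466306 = 422474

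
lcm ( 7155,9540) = 28620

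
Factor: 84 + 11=95 = 5^1*19^1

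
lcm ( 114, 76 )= 228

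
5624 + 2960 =8584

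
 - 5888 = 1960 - 7848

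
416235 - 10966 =405269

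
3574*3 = 10722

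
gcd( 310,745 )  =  5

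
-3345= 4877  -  8222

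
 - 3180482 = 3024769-6205251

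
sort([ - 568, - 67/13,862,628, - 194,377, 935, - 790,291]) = [ - 790, - 568, - 194, - 67/13, 291, 377, 628, 862,935 ]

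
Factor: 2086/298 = 7  =  7^1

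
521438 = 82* 6359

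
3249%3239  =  10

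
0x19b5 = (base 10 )6581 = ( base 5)202311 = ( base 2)1100110110101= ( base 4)1212311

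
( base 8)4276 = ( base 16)8be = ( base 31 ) 2a6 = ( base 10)2238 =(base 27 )31o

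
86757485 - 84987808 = 1769677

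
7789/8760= 7789/8760=0.89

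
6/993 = 2/331 = 0.01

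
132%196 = 132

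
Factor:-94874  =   - 2^1*13^1 * 41^1 * 89^1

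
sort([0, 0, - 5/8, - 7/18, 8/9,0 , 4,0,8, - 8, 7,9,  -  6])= [  -  8,- 6, - 5/8,  -  7/18, 0,0, 0,0, 8/9  ,  4, 7,8, 9] 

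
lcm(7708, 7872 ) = 369984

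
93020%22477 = 3112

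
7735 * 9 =69615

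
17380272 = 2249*7728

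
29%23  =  6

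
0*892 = 0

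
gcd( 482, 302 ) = 2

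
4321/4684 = 4321/4684 = 0.92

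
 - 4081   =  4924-9005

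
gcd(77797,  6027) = 1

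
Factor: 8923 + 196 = 11^1*829^1 = 9119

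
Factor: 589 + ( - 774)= -5^1*37^1 =-185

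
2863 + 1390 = 4253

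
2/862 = 1/431 = 0.00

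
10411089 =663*15703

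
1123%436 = 251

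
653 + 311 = 964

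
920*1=920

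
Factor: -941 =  - 941^1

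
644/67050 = 322/33525 = 0.01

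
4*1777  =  7108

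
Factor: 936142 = 2^1*468071^1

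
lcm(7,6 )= 42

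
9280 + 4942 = 14222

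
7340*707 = 5189380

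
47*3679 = 172913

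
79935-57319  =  22616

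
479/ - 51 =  - 479/51 = -9.39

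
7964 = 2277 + 5687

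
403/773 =403/773 =0.52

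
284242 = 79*3598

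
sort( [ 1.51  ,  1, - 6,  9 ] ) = [-6, 1 , 1.51, 9]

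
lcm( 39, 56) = 2184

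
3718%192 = 70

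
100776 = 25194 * 4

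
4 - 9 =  - 5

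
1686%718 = 250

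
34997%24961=10036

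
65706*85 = 5585010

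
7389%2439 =72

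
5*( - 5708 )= - 28540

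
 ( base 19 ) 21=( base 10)39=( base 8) 47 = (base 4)213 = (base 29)1A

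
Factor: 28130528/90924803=2^5*89^( - 1)*787^1 *1117^1*1021627^(  -  1 )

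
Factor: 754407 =3^3 * 27941^1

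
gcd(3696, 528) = 528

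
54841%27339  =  163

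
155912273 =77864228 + 78048045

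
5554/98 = 2777/49 = 56.67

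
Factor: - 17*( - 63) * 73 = 78183 = 3^2*7^1*17^1*73^1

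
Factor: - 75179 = - 13^1*5783^1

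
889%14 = 7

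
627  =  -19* ( - 33)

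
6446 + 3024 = 9470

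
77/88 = 7/8 = 0.88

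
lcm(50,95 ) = 950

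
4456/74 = 2228/37= 60.22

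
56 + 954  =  1010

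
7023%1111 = 357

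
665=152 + 513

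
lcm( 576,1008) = 4032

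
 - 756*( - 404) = 305424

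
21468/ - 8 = - 5367/2 = - 2683.50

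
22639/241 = 22639/241 = 93.94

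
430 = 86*5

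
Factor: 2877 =3^1*7^1 *137^1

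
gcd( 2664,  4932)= 36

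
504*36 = 18144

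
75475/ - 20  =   - 15095/4 = -  3773.75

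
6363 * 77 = 489951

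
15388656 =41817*368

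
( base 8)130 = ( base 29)31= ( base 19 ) 4c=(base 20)48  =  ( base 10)88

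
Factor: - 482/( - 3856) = 2^( - 3 )  =  1/8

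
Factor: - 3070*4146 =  - 12728220 = -2^2*3^1*5^1*307^1*691^1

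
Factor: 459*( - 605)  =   -277695 =- 3^3*5^1*11^2*17^1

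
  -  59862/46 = - 29931/23= -  1301.35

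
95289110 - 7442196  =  87846914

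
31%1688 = 31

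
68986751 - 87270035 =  - 18283284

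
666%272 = 122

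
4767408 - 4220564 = 546844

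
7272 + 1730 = 9002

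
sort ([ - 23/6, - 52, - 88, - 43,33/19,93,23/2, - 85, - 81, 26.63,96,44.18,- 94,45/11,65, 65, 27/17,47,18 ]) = [  -  94, - 88,  -  85  ,-81, - 52,  -  43, - 23/6, 27/17,33/19,45/11,23/2,18,26.63,44.18,47,  65,65,93, 96]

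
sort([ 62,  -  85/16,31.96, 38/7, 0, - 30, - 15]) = [-30,-15,- 85/16,0,38/7, 31.96,62]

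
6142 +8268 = 14410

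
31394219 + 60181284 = 91575503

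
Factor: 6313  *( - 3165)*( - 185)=3^1*5^2 * 37^1*59^1*107^1*211^1 = 3696419325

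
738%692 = 46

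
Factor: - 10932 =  - 2^2*3^1*911^1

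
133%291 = 133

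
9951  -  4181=5770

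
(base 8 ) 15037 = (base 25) ahc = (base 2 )1101000011111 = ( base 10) 6687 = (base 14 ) 2619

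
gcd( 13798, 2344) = 2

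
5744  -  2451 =3293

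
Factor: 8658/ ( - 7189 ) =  - 666/553  =  - 2^1 * 3^2 * 7^( - 1)*37^1*79^(- 1)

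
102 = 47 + 55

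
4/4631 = 4/4631 = 0.00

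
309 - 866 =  - 557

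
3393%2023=1370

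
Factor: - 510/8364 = -5/82 = -2^( - 1)*5^1 * 41^ ( - 1 ) 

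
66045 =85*777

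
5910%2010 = 1890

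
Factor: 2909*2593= 2593^1 * 2909^1 = 7543037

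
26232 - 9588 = 16644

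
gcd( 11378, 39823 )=5689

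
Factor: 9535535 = 5^1*1907107^1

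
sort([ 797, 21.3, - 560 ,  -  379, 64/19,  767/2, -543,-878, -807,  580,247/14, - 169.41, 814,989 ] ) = [ -878,-807, - 560, - 543, - 379 , -169.41,64/19 , 247/14, 21.3,767/2, 580, 797 , 814,  989 ]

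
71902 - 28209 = 43693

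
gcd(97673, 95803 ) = 1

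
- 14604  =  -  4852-9752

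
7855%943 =311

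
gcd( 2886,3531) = 3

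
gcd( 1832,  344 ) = 8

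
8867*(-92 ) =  - 815764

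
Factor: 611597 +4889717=2^1*7^1 * 13^1 * 167^1*181^1=5501314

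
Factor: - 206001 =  - 3^2*47^1*487^1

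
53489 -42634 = 10855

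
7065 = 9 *785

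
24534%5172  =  3846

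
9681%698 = 607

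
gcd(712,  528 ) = 8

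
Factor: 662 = 2^1 * 331^1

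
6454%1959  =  577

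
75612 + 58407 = 134019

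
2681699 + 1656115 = 4337814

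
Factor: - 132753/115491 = - 17^1*19^1 * 281^( - 1 ) = - 323/281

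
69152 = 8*8644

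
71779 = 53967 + 17812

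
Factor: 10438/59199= 2^1*3^(  -  1)*7^(  -  1 )*17^1*307^1*2819^(-1)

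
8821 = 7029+1792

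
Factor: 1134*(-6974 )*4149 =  - 2^2 * 3^6*7^1*11^1*317^1*461^1 = -32812432884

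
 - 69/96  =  - 23/32 = -  0.72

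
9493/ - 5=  - 1899+2/5  =  -1898.60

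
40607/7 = 5801 = 5801.00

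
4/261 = 4/261 = 0.02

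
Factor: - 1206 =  - 2^1*3^2*67^1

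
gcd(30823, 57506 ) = 1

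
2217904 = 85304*26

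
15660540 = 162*96670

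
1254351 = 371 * 3381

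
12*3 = 36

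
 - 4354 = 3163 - 7517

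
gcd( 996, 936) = 12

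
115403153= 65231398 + 50171755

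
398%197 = 4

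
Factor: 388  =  2^2*97^1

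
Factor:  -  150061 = - 150061^1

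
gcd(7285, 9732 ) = 1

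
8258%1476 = 878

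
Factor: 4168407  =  3^1*1389469^1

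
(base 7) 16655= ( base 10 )4793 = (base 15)1648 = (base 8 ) 11271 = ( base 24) 87H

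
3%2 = 1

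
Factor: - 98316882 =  - 2^1*3^3*17^1 * 107099^1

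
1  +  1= 2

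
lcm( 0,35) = 0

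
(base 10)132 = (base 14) 96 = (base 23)5H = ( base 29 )4G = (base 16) 84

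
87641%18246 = 14657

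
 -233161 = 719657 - 952818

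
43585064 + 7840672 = 51425736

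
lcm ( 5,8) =40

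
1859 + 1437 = 3296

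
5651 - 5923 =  - 272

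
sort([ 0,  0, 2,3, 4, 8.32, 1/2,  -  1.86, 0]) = [ - 1.86,0,  0,0, 1/2, 2, 3, 4,8.32]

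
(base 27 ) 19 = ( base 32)14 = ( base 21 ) 1f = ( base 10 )36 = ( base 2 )100100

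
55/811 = 55/811 = 0.07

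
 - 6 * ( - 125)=750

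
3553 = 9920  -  6367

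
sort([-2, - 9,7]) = [ - 9, - 2, 7]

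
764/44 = 17 + 4/11 = 17.36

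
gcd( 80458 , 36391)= 1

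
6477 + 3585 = 10062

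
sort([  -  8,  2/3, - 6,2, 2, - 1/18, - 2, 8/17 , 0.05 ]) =[-8,-6,  -  2, - 1/18, 0.05, 8/17, 2/3,2,2]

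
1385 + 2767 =4152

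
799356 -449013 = 350343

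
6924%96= 12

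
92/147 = 92/147 = 0.63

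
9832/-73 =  - 135 + 23/73 = - 134.68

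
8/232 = 1/29 = 0.03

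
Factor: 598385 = 5^1*119677^1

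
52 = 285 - 233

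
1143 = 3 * 381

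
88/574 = 44/287 = 0.15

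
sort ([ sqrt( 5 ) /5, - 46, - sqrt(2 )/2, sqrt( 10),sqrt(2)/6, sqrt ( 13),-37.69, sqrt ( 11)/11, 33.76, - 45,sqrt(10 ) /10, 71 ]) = [ - 46,-45 , - 37.69, - sqrt( 2)/2,sqrt( 2)/6,sqrt ( 11 )/11, sqrt ( 10 ) /10,sqrt( 5)/5,  sqrt(10 ), sqrt( 13 ),33.76,  71]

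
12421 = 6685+5736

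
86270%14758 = 12480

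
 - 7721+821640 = 813919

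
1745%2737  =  1745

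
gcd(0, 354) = 354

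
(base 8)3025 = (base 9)2120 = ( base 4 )120111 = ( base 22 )34h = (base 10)1557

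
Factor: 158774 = 2^1*7^1*11^1*1031^1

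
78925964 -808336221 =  - 729410257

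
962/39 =24 + 2/3= 24.67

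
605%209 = 187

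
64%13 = 12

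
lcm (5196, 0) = 0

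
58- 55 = 3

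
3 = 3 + 0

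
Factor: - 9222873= - 3^1*11^1*279481^1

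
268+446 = 714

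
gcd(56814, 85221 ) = 28407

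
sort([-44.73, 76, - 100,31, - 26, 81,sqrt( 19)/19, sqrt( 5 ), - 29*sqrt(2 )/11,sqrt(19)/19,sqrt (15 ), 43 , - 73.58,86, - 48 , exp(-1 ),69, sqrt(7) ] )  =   [-100,  -  73.58, - 48  , - 44.73, - 26 , - 29* sqrt (2)/11,  sqrt( 19) /19, sqrt(19)/19,exp( - 1 ), sqrt( 5 ), sqrt(7),sqrt(15),31 , 43,69,76,81,  86] 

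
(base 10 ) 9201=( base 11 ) 6A05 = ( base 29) AR8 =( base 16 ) 23f1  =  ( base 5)243301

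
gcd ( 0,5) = 5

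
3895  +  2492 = 6387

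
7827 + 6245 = 14072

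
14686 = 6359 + 8327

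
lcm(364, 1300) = 9100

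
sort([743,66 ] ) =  [66, 743] 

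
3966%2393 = 1573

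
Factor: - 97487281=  - 31^1 * 3144751^1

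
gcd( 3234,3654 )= 42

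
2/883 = 2/883 = 0.00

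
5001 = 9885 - 4884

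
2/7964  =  1/3982 = 0.00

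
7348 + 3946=11294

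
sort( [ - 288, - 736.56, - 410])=[ - 736.56, -410, - 288 ]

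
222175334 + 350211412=572386746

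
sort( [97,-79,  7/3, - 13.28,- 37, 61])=[ - 79,- 37, - 13.28, 7/3,  61, 97] 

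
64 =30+34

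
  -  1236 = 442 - 1678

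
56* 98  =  5488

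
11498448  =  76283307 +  - 64784859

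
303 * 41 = 12423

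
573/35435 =573/35435 = 0.02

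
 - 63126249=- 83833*753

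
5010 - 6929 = - 1919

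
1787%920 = 867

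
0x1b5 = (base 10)437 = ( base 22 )jj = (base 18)165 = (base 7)1163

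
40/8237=40/8237= 0.00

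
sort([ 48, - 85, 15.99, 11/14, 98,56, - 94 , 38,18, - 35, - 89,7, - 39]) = [ - 94, - 89, - 85, - 39,-35,11/14,  7, 15.99,18 , 38, 48,56,98 ] 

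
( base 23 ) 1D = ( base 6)100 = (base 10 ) 36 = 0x24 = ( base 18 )20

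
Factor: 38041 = 109^1*349^1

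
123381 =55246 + 68135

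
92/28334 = 46/14167=0.00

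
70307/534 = 131 + 353/534 = 131.66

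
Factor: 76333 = 76333^1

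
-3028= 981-4009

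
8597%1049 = 205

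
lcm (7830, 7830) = 7830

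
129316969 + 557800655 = 687117624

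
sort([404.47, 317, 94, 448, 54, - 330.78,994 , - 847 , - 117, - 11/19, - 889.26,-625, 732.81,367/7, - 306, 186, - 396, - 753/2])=[ - 889.26, - 847, - 625 , - 396, - 753/2, - 330.78, - 306, - 117,  -  11/19 , 367/7, 54,  94, 186, 317  ,  404.47,448, 732.81, 994] 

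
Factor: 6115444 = 2^2*17^1*139^1*647^1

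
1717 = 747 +970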